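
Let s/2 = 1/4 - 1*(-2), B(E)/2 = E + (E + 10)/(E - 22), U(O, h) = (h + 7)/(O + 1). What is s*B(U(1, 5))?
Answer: 45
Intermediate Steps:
U(O, h) = (7 + h)/(1 + O)
B(E) = 2*E + 2*(10 + E)/(-22 + E) (B(E) = 2*(E + (E + 10)/(E - 22)) = 2*(E + (10 + E)/(-22 + E)) = 2*E + 2*(10 + E)/(-22 + E))
s = 9/2 (s = 2*(1/4 - 1*(-2)) = 2*(1*(¼) + 2) = 2*(¼ + 2) = 2*(9/4) = 9/2 ≈ 4.5000)
s*B(U(1, 5)) = 9*(2*(10 + ((7 + 5)/(1 + 1))² - 21*(7 + 5)/(1 + 1))/(-22 + (7 + 5)/(1 + 1)))/2 = 9*(2*(10 + (12/2)² - 21*12/2)/(-22 + 12/2))/2 = 9*(2*(10 + ((½)*12)² - 21*12/2)/(-22 + (½)*12))/2 = 9*(2*(10 + 6² - 21*6)/(-22 + 6))/2 = 9*(2*(10 + 36 - 126)/(-16))/2 = 9*(2*(-1/16)*(-80))/2 = (9/2)*10 = 45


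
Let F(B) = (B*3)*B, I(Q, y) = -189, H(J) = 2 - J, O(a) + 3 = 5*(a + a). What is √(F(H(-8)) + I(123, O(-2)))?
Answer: √111 ≈ 10.536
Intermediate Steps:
O(a) = -3 + 10*a (O(a) = -3 + 5*(a + a) = -3 + 5*(2*a) = -3 + 10*a)
F(B) = 3*B² (F(B) = (3*B)*B = 3*B²)
√(F(H(-8)) + I(123, O(-2))) = √(3*(2 - 1*(-8))² - 189) = √(3*(2 + 8)² - 189) = √(3*10² - 189) = √(3*100 - 189) = √(300 - 189) = √111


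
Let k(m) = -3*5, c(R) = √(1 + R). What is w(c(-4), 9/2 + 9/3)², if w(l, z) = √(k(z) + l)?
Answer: -15 + I*√3 ≈ -15.0 + 1.732*I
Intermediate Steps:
k(m) = -15
w(l, z) = √(-15 + l)
w(c(-4), 9/2 + 9/3)² = (√(-15 + √(1 - 4)))² = (√(-15 + √(-3)))² = (√(-15 + I*√3))² = -15 + I*√3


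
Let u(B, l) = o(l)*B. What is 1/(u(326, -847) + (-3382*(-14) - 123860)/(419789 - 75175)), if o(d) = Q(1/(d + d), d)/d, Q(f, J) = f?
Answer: -123614592563/27417112663 ≈ -4.5087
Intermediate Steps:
o(d) = 1/(2*d**2) (o(d) = 1/((d + d)*d) = 1/(((2*d))*d) = (1/(2*d))/d = 1/(2*d**2))
u(B, l) = B/(2*l**2) (u(B, l) = (1/(2*l**2))*B = B/(2*l**2))
1/(u(326, -847) + (-3382*(-14) - 123860)/(419789 - 75175)) = 1/((1/2)*326/(-847)**2 + (-3382*(-14) - 123860)/(419789 - 75175)) = 1/((1/2)*326*(1/717409) + (47348 - 123860)/344614) = 1/(163/717409 - 76512*1/344614) = 1/(163/717409 - 38256/172307) = 1/(-27417112663/123614592563) = -123614592563/27417112663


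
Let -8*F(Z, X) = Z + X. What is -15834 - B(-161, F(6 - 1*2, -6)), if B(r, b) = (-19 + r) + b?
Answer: -62617/4 ≈ -15654.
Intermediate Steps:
F(Z, X) = -X/8 - Z/8 (F(Z, X) = -(Z + X)/8 = -(X + Z)/8 = -X/8 - Z/8)
B(r, b) = -19 + b + r
-15834 - B(-161, F(6 - 1*2, -6)) = -15834 - (-19 + (-⅛*(-6) - (6 - 1*2)/8) - 161) = -15834 - (-19 + (¾ - (6 - 2)/8) - 161) = -15834 - (-19 + (¾ - ⅛*4) - 161) = -15834 - (-19 + (¾ - ½) - 161) = -15834 - (-19 + ¼ - 161) = -15834 - 1*(-719/4) = -15834 + 719/4 = -62617/4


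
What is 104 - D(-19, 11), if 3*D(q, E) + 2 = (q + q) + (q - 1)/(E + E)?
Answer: 1294/11 ≈ 117.64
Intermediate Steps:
D(q, E) = -⅔ + 2*q/3 + (-1 + q)/(6*E) (D(q, E) = -⅔ + ((q + q) + (q - 1)/(E + E))/3 = -⅔ + (2*q + (-1 + q)/((2*E)))/3 = -⅔ + (2*q + (-1 + q)*(1/(2*E)))/3 = -⅔ + (2*q + (-1 + q)/(2*E))/3 = -⅔ + (2*q/3 + (-1 + q)/(6*E)) = -⅔ + 2*q/3 + (-1 + q)/(6*E))
104 - D(-19, 11) = 104 - (-1 - 19 + 4*11*(-1 - 19))/(6*11) = 104 - (-1 - 19 + 4*11*(-20))/(6*11) = 104 - (-1 - 19 - 880)/(6*11) = 104 - (-900)/(6*11) = 104 - 1*(-150/11) = 104 + 150/11 = 1294/11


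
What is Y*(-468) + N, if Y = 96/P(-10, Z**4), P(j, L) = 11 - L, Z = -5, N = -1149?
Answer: -330279/307 ≈ -1075.8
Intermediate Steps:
Y = -48/307 (Y = 96/(11 - 1*(-5)**4) = 96/(11 - 1*625) = 96/(11 - 625) = 96/(-614) = 96*(-1/614) = -48/307 ≈ -0.15635)
Y*(-468) + N = -48/307*(-468) - 1149 = 22464/307 - 1149 = -330279/307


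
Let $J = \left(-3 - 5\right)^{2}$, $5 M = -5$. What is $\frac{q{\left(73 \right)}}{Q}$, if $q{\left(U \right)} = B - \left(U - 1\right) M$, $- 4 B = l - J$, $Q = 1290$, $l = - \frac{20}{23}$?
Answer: $\frac{2029}{29670} \approx 0.068386$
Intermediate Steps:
$M = -1$ ($M = \frac{1}{5} \left(-5\right) = -1$)
$l = - \frac{20}{23}$ ($l = \left(-20\right) \frac{1}{23} = - \frac{20}{23} \approx -0.86957$)
$J = 64$ ($J = \left(-8\right)^{2} = 64$)
$B = \frac{373}{23}$ ($B = - \frac{- \frac{20}{23} - 64}{4} = \left(- \frac{1}{4}\right) \left(- \frac{1492}{23}\right) = \frac{373}{23} \approx 16.217$)
$q{\left(U \right)} = \frac{350}{23} + U$ ($q{\left(U \right)} = \frac{373}{23} - \left(U - 1\right) \left(-1\right) = \frac{373}{23} - \left(-1 + U\right) \left(-1\right) = \frac{373}{23} - \left(1 - U\right) = \frac{373}{23} + \left(-1 + U\right) = \frac{350}{23} + U$)
$\frac{q{\left(73 \right)}}{Q} = \frac{\frac{350}{23} + 73}{1290} = \frac{2029}{23} \cdot \frac{1}{1290} = \frac{2029}{29670}$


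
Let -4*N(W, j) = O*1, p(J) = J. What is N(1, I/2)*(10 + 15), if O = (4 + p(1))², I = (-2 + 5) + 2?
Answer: -625/4 ≈ -156.25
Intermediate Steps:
I = 5 (I = 3 + 2 = 5)
O = 25 (O = (4 + 1)² = 5² = 25)
N(W, j) = -25/4
N(1, I/2)*(10 + 15) = -25*(10 + 15)/4 = -25/4*25 = -625/4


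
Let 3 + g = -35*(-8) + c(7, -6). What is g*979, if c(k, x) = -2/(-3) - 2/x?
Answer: 272162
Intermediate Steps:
c(k, x) = ⅔ - 2/x (c(k, x) = -2*(-⅓) - 2/x = ⅔ - 2/x)
g = 278 (g = -3 + (-35*(-8) + (⅔ - 2/(-6))) = -3 + (280 + (⅔ - 2*(-⅙))) = -3 + (280 + (⅔ + ⅓)) = -3 + (280 + 1) = -3 + 281 = 278)
g*979 = 278*979 = 272162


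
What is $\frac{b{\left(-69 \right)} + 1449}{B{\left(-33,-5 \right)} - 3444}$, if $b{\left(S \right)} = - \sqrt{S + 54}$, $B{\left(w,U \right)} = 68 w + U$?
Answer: $- \frac{1449}{5693} + \frac{i \sqrt{15}}{5693} \approx -0.25452 + 0.00068031 i$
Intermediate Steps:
$B{\left(w,U \right)} = U + 68 w$
$b{\left(S \right)} = - \sqrt{54 + S}$
$\frac{b{\left(-69 \right)} + 1449}{B{\left(-33,-5 \right)} - 3444} = \frac{- \sqrt{54 - 69} + 1449}{\left(-5 + 68 \left(-33\right)\right) - 3444} = \frac{- \sqrt{-15} + 1449}{\left(-5 - 2244\right) - 3444} = \frac{- i \sqrt{15} + 1449}{-2249 - 3444} = \frac{- i \sqrt{15} + 1449}{-5693} = \left(1449 - i \sqrt{15}\right) \left(- \frac{1}{5693}\right) = - \frac{1449}{5693} + \frac{i \sqrt{15}}{5693}$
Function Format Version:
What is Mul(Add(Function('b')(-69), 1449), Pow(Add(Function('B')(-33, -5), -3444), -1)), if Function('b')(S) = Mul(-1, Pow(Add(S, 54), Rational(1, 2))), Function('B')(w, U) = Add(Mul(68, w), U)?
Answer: Add(Rational(-1449, 5693), Mul(Rational(1, 5693), I, Pow(15, Rational(1, 2)))) ≈ Add(-0.25452, Mul(0.00068031, I))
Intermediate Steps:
Function('B')(w, U) = Add(U, Mul(68, w))
Function('b')(S) = Mul(-1, Pow(Add(54, S), Rational(1, 2)))
Mul(Add(Function('b')(-69), 1449), Pow(Add(Function('B')(-33, -5), -3444), -1)) = Mul(Add(Mul(-1, Pow(Add(54, -69), Rational(1, 2))), 1449), Pow(Add(Add(-5, Mul(68, -33)), -3444), -1)) = Mul(Add(Mul(-1, Pow(-15, Rational(1, 2))), 1449), Pow(Add(Add(-5, -2244), -3444), -1)) = Mul(Add(Mul(-1, Mul(I, Pow(15, Rational(1, 2)))), 1449), Pow(Add(-2249, -3444), -1)) = Mul(Add(Mul(-1, I, Pow(15, Rational(1, 2))), 1449), Pow(-5693, -1)) = Mul(Add(1449, Mul(-1, I, Pow(15, Rational(1, 2)))), Rational(-1, 5693)) = Add(Rational(-1449, 5693), Mul(Rational(1, 5693), I, Pow(15, Rational(1, 2))))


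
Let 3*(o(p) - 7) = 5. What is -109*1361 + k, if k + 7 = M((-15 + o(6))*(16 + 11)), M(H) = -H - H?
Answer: -148014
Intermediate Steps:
o(p) = 26/3 (o(p) = 7 + (⅓)*5 = 7 + 5/3 = 26/3)
M(H) = -2*H
k = 335 (k = -7 - 2*(-15 + 26/3)*(16 + 11) = -7 - (-38)*27/3 = -7 - 2*(-171) = -7 + 342 = 335)
-109*1361 + k = -109*1361 + 335 = -148349 + 335 = -148014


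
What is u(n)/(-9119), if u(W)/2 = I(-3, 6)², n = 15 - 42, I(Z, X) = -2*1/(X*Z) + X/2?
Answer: -1568/738639 ≈ -0.0021228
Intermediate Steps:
I(Z, X) = X/2 - 2/(X*Z) (I(Z, X) = -2*1/(X*Z) + X*(½) = -2/(X*Z) + X/2 = X/2 - 2/(X*Z))
n = -27
u(W) = 1568/81 (u(W) = 2*((½)*6 - 2/(6*(-3)))² = 2*(3 - 2*⅙*(-⅓))² = 2*(3 + ⅑)² = 2*(28/9)² = 2*(784/81) = 1568/81)
u(n)/(-9119) = (1568/81)/(-9119) = (1568/81)*(-1/9119) = -1568/738639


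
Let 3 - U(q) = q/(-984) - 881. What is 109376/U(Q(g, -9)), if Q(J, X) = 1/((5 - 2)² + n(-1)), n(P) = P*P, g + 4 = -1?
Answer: 1076259840/8698561 ≈ 123.73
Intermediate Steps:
g = -5 (g = -4 - 1 = -5)
n(P) = P²
Q(J, X) = ⅒ (Q(J, X) = 1/((5 - 2)² + (-1)²) = 1/(3² + 1) = 1/(9 + 1) = 1/10 = ⅒)
U(q) = 884 + q/984 (U(q) = 3 - (q/(-984) - 881) = 3 - (-q/984 - 881) = 3 - (-881 - q/984) = 3 + (881 + q/984) = 884 + q/984)
109376/U(Q(g, -9)) = 109376/(884 + (1/984)*(⅒)) = 109376/(884 + 1/9840) = 109376/(8698561/9840) = 109376*(9840/8698561) = 1076259840/8698561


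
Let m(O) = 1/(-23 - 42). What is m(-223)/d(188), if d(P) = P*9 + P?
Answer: -1/122200 ≈ -8.1833e-6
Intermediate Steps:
d(P) = 10*P (d(P) = 9*P + P = 10*P)
m(O) = -1/65 (m(O) = 1/(-65) = -1/65)
m(-223)/d(188) = -1/(65*(10*188)) = -1/65/1880 = -1/65*1/1880 = -1/122200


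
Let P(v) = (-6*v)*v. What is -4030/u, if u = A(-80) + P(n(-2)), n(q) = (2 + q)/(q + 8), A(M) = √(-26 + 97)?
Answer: -4030*√71/71 ≈ -478.27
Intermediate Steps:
A(M) = √71
n(q) = (2 + q)/(8 + q)
P(v) = -6*v²
u = √71 (u = √71 - 6*(2 - 2)²/(8 - 2)² = √71 - 6*(0/6)² = √71 - 6*((⅙)*0)² = √71 - 6*0² = √71 - 6*0 = √71 + 0 = √71 ≈ 8.4261)
-4030/u = -4030*√71/71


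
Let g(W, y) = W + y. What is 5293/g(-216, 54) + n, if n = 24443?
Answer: 3954473/162 ≈ 24410.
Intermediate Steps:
5293/g(-216, 54) + n = 5293/(-216 + 54) + 24443 = 5293/(-162) + 24443 = 5293*(-1/162) + 24443 = -5293/162 + 24443 = 3954473/162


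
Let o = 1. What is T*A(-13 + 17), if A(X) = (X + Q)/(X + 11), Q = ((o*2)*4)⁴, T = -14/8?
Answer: -1435/3 ≈ -478.33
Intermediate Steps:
T = -7/4 (T = -14*⅛ = -7/4 ≈ -1.7500)
Q = 4096 (Q = ((1*2)*4)⁴ = (2*4)⁴ = 8⁴ = 4096)
A(X) = (4096 + X)/(11 + X) (A(X) = (X + 4096)/(X + 11) = (4096 + X)/(11 + X))
T*A(-13 + 17) = -7*(4096 + (-13 + 17))/(4*(11 + (-13 + 17))) = -7*(4096 + 4)/(4*(11 + 4)) = -7*4100/(4*15) = -7*4100/60 = -7/4*820/3 = -1435/3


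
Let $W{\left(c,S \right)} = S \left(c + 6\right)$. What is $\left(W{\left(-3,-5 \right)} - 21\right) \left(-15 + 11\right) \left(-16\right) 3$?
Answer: $-6912$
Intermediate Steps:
$W{\left(c,S \right)} = S \left(6 + c\right)$
$\left(W{\left(-3,-5 \right)} - 21\right) \left(-15 + 11\right) \left(-16\right) 3 = \left(- 5 \left(6 - 3\right) - 21\right) \left(-15 + 11\right) \left(-16\right) 3 = \left(\left(-5\right) 3 - 21\right) \left(-4\right) \left(-16\right) 3 = \left(-15 - 21\right) \left(-4\right) \left(-16\right) 3 = \left(-36\right) \left(-4\right) \left(-16\right) 3 = 144 \left(-16\right) 3 = \left(-2304\right) 3 = -6912$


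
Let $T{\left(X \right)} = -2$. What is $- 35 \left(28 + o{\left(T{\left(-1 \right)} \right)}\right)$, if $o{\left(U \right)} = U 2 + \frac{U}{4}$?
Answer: $- \frac{1645}{2} \approx -822.5$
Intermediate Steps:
$o{\left(U \right)} = \frac{9 U}{4}$ ($o{\left(U \right)} = 2 U + U \frac{1}{4} = 2 U + \frac{U}{4} = \frac{9 U}{4}$)
$- 35 \left(28 + o{\left(T{\left(-1 \right)} \right)}\right) = - 35 \left(28 + \frac{9}{4} \left(-2\right)\right) = - 35 \left(28 - \frac{9}{2}\right) = \left(-35\right) \frac{47}{2} = - \frac{1645}{2}$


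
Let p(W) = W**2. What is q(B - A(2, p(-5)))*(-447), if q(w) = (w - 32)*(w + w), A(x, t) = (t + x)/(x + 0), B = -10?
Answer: -2331999/2 ≈ -1.1660e+6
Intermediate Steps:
A(x, t) = (t + x)/x
q(w) = 2*w*(-32 + w) (q(w) = (-32 + w)*(2*w) = 2*w*(-32 + w))
q(B - A(2, p(-5)))*(-447) = (2*(-10 - ((-5)**2 + 2)/2)*(-32 + (-10 - ((-5)**2 + 2)/2)))*(-447) = (2*(-10 - (25 + 2)/2)*(-32 + (-10 - (25 + 2)/2)))*(-447) = (2*(-10 - 27/2)*(-32 + (-10 - 27/2)))*(-447) = (2*(-47/2)*(-32 - 47/2))*(-447) = (2*(-47/2)*(-111/2))*(-447) = (5217/2)*(-447) = -2331999/2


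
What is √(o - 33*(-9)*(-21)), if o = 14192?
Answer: √7955 ≈ 89.191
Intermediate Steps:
√(o - 33*(-9)*(-21)) = √(14192 - 33*(-9)*(-21)) = √(14192 + 297*(-21)) = √(14192 - 6237) = √7955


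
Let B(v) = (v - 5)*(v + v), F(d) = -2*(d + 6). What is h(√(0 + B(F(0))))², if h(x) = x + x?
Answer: 1632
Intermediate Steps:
F(d) = -12 - 2*d (F(d) = -2*(6 + d) = -12 - 2*d)
B(v) = 2*v*(-5 + v) (B(v) = (-5 + v)*(2*v) = 2*v*(-5 + v))
h(x) = 2*x
h(√(0 + B(F(0))))² = (2*√(0 + 2*(-12 - 2*0)*(-5 + (-12 - 2*0))))² = (2*√(0 + 2*(-12 + 0)*(-5 + (-12 + 0))))² = (2*√(0 + 2*(-12)*(-5 - 12)))² = (2*√(0 + 2*(-12)*(-17)))² = (2*√(0 + 408))² = (2*√408)² = (2*(2*√102))² = (4*√102)² = 1632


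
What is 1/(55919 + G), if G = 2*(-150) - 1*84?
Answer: 1/55535 ≈ 1.8007e-5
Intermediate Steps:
G = -384 (G = -300 - 84 = -384)
1/(55919 + G) = 1/(55919 - 384) = 1/55535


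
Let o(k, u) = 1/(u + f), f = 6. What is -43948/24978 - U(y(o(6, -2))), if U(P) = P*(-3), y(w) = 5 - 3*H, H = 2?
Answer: -59441/12489 ≈ -4.7595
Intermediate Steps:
o(k, u) = 1/(6 + u) (o(k, u) = 1/(u + 6) = 1/(6 + u))
y(w) = -1 (y(w) = 5 - 3*2 = 5 - 6 = -1)
U(P) = -3*P
-43948/24978 - U(y(o(6, -2))) = -43948/24978 - (-3)*(-1) = -43948*1/24978 - 1*3 = -21974/12489 - 3 = -59441/12489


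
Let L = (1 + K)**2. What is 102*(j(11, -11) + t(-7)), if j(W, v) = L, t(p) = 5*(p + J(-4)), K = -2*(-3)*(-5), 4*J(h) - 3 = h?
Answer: 164169/2 ≈ 82085.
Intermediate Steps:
J(h) = 3/4 + h/4
K = -30 (K = 6*(-5) = -30)
L = 841 (L = (1 - 30)**2 = (-29)**2 = 841)
t(p) = -5/4 + 5*p (t(p) = 5*(p + (3/4 + (1/4)*(-4))) = 5*(p + (3/4 - 1)) = 5*(p - 1/4) = 5*(-1/4 + p) = -5/4 + 5*p)
j(W, v) = 841
102*(j(11, -11) + t(-7)) = 102*(841 + (-5/4 + 5*(-7))) = 102*(841 + (-5/4 - 35)) = 102*(841 - 145/4) = 102*(3219/4) = 164169/2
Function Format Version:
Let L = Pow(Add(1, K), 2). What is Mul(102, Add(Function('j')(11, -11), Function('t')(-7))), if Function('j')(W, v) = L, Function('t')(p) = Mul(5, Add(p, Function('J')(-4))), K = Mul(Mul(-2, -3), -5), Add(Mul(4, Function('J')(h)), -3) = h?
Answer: Rational(164169, 2) ≈ 82085.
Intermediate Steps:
Function('J')(h) = Add(Rational(3, 4), Mul(Rational(1, 4), h))
K = -30 (K = Mul(6, -5) = -30)
L = 841 (L = Pow(Add(1, -30), 2) = Pow(-29, 2) = 841)
Function('t')(p) = Add(Rational(-5, 4), Mul(5, p)) (Function('t')(p) = Mul(5, Add(p, Add(Rational(3, 4), Mul(Rational(1, 4), -4)))) = Mul(5, Add(p, Add(Rational(3, 4), -1))) = Mul(5, Add(p, Rational(-1, 4))) = Mul(5, Add(Rational(-1, 4), p)) = Add(Rational(-5, 4), Mul(5, p)))
Function('j')(W, v) = 841
Mul(102, Add(Function('j')(11, -11), Function('t')(-7))) = Mul(102, Add(841, Add(Rational(-5, 4), Mul(5, -7)))) = Mul(102, Add(841, Add(Rational(-5, 4), -35))) = Mul(102, Add(841, Rational(-145, 4))) = Mul(102, Rational(3219, 4)) = Rational(164169, 2)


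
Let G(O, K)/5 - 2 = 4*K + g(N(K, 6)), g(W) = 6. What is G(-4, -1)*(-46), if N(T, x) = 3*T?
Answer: -920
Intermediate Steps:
G(O, K) = 40 + 20*K (G(O, K) = 10 + 5*(4*K + 6) = 10 + 5*(6 + 4*K) = 10 + (30 + 20*K) = 40 + 20*K)
G(-4, -1)*(-46) = (40 + 20*(-1))*(-46) = (40 - 20)*(-46) = 20*(-46) = -920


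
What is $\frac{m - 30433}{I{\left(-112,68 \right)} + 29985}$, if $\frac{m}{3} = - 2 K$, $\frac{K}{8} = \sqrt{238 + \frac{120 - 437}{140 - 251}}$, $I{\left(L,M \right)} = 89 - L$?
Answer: $- \frac{2341}{2322} - \frac{8 \sqrt{2967585}}{558441} \approx -1.0329$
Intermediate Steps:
$K = \frac{8 \sqrt{2967585}}{111}$ ($K = 8 \sqrt{238 + \frac{120 - 437}{140 - 251}} = 8 \sqrt{238 - \frac{317}{-111}} = 8 \sqrt{238 - - \frac{317}{111}} = 8 \sqrt{238 + \frac{317}{111}} = 8 \sqrt{\frac{26735}{111}} = 8 \frac{\sqrt{2967585}}{111} = \frac{8 \sqrt{2967585}}{111} \approx 124.16$)
$m = - \frac{16 \sqrt{2967585}}{37}$ ($m = 3 \left(- 2 \frac{8 \sqrt{2967585}}{111}\right) = 3 \left(- \frac{16 \sqrt{2967585}}{111}\right) = - \frac{16 \sqrt{2967585}}{37} \approx -744.94$)
$\frac{m - 30433}{I{\left(-112,68 \right)} + 29985} = \frac{- \frac{16 \sqrt{2967585}}{37} - 30433}{\left(89 - -112\right) + 29985} = \frac{-30433 - \frac{16 \sqrt{2967585}}{37}}{\left(89 + 112\right) + 29985} = \frac{-30433 - \frac{16 \sqrt{2967585}}{37}}{201 + 29985} = \frac{-30433 - \frac{16 \sqrt{2967585}}{37}}{30186} = \left(-30433 - \frac{16 \sqrt{2967585}}{37}\right) \frac{1}{30186} = - \frac{2341}{2322} - \frac{8 \sqrt{2967585}}{558441}$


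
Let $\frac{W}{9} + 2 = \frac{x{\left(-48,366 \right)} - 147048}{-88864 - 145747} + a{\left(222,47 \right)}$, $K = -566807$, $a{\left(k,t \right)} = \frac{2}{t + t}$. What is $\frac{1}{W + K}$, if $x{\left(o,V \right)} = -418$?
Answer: $- \frac{11026717}{6250154373908} \approx -1.7642 \cdot 10^{-6}$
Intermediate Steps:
$a{\left(k,t \right)} = \frac{1}{t}$ ($a{\left(k,t \right)} = \frac{2}{2 t} = 2 \frac{1}{2 t} = \frac{1}{t}$)
$W = - \frac{133991289}{11026717}$ ($W = -18 + 9 \left(\frac{-418 - 147048}{-88864 - 145747} + \frac{1}{47}\right) = -18 + 9 \left(- \frac{147466}{-234611} + \frac{1}{47}\right) = -18 + 9 \left(\left(-147466\right) \left(- \frac{1}{234611}\right) + \frac{1}{47}\right) = -18 + 9 \left(\frac{147466}{234611} + \frac{1}{47}\right) = -18 + 9 \cdot \frac{7165513}{11026717} = -18 + \frac{64489617}{11026717} = - \frac{133991289}{11026717} \approx -12.152$)
$\frac{1}{W + K} = \frac{1}{- \frac{133991289}{11026717} - 566807} = \frac{1}{- \frac{6250154373908}{11026717}} = - \frac{11026717}{6250154373908}$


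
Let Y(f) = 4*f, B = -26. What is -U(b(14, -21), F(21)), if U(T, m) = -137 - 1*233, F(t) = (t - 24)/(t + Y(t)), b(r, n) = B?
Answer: 370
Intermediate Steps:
b(r, n) = -26
F(t) = (-24 + t)/(5*t) (F(t) = (t - 24)/(t + 4*t) = (-24 + t)/((5*t)) = (-24 + t)*(1/(5*t)) = (-24 + t)/(5*t))
U(T, m) = -370 (U(T, m) = -137 - 233 = -370)
-U(b(14, -21), F(21)) = -1*(-370) = 370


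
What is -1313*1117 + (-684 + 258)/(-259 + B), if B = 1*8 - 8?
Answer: -379854413/259 ≈ -1.4666e+6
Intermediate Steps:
B = 0 (B = 8 - 8 = 0)
-1313*1117 + (-684 + 258)/(-259 + B) = -1313*1117 + (-684 + 258)/(-259 + 0) = -1466621 - 426/(-259) = -1466621 - 426*(-1/259) = -1466621 + 426/259 = -379854413/259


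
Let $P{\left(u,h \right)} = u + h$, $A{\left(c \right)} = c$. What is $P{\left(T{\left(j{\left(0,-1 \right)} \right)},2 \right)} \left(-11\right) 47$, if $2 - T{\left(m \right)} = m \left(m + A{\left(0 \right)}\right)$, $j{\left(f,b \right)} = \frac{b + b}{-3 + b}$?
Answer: $- \frac{7755}{4} \approx -1938.8$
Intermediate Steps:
$j{\left(f,b \right)} = \frac{2 b}{-3 + b}$
$T{\left(m \right)} = 2 - m^{2}$ ($T{\left(m \right)} = 2 - m \left(m + 0\right) = 2 - m m = 2 - m^{2}$)
$P{\left(u,h \right)} = h + u$
$P{\left(T{\left(j{\left(0,-1 \right)} \right)},2 \right)} \left(-11\right) 47 = \left(2 + \left(2 - \left(2 \left(-1\right) \frac{1}{-3 - 1}\right)^{2}\right)\right) \left(-11\right) 47 = \left(2 + \left(2 - \left(2 \left(-1\right) \frac{1}{-4}\right)^{2}\right)\right) \left(-11\right) 47 = \left(2 + \left(2 - \left(2 \left(-1\right) \left(- \frac{1}{4}\right)\right)^{2}\right)\right) \left(-11\right) 47 = \left(2 + \left(2 - \left(\frac{1}{2}\right)^{2}\right)\right) \left(-11\right) 47 = \left(2 + \left(2 - \frac{1}{4}\right)\right) \left(-11\right) 47 = \left(2 + \frac{7}{4}\right) \left(-11\right) 47 = \frac{15}{4} \left(-11\right) 47 = \left(- \frac{165}{4}\right) 47 = - \frac{7755}{4}$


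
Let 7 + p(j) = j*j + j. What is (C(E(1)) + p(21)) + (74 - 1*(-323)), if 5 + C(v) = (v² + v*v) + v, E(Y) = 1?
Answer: 850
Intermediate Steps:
C(v) = -5 + v + 2*v² (C(v) = -5 + ((v² + v*v) + v) = -5 + ((v² + v²) + v) = -5 + (2*v² + v) = -5 + (v + 2*v²) = -5 + v + 2*v²)
p(j) = -7 + j + j² (p(j) = -7 + (j*j + j) = -7 + (j² + j) = -7 + (j + j²) = -7 + j + j²)
(C(E(1)) + p(21)) + (74 - 1*(-323)) = ((-5 + 1 + 2*1²) + (-7 + 21 + 21²)) + (74 - 1*(-323)) = ((-5 + 1 + 2*1) + (-7 + 21 + 441)) + (74 + 323) = ((-5 + 1 + 2) + 455) + 397 = (-2 + 455) + 397 = 453 + 397 = 850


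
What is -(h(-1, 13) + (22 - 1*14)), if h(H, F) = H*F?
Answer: 5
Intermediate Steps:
h(H, F) = F*H
-(h(-1, 13) + (22 - 1*14)) = -(13*(-1) + (22 - 1*14)) = -(-13 + (22 - 14)) = -(-13 + 8) = -1*(-5) = 5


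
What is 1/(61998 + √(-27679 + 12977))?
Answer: 30999/1921883353 - I*√14702/3843766706 ≈ 1.6129e-5 - 3.1545e-8*I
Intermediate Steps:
1/(61998 + √(-27679 + 12977)) = 1/(61998 + √(-14702)) = 1/(61998 + I*√14702)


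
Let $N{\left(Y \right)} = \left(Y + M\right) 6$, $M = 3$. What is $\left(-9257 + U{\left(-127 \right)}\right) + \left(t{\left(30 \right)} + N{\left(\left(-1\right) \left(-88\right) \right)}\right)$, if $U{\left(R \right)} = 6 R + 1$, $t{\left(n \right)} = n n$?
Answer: $-8572$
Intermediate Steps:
$t{\left(n \right)} = n^{2}$
$N{\left(Y \right)} = 18 + 6 Y$ ($N{\left(Y \right)} = \left(Y + 3\right) 6 = \left(3 + Y\right) 6 = 18 + 6 Y$)
$U{\left(R \right)} = 1 + 6 R$
$\left(-9257 + U{\left(-127 \right)}\right) + \left(t{\left(30 \right)} + N{\left(\left(-1\right) \left(-88\right) \right)}\right) = \left(-9257 + \left(1 + 6 \left(-127\right)\right)\right) + \left(30^{2} + \left(18 + 6 \left(\left(-1\right) \left(-88\right)\right)\right)\right) = \left(-9257 + \left(1 - 762\right)\right) + \left(900 + \left(18 + 6 \cdot 88\right)\right) = \left(-9257 - 761\right) + \left(900 + \left(18 + 528\right)\right) = -10018 + \left(900 + 546\right) = -10018 + 1446 = -8572$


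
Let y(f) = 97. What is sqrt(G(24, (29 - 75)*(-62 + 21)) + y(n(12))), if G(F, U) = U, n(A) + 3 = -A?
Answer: sqrt(1983) ≈ 44.531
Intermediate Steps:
n(A) = -3 - A
sqrt(G(24, (29 - 75)*(-62 + 21)) + y(n(12))) = sqrt((29 - 75)*(-62 + 21) + 97) = sqrt(-46*(-41) + 97) = sqrt(1886 + 97) = sqrt(1983)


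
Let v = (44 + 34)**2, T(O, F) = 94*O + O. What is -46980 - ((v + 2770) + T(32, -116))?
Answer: -58874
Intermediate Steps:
T(O, F) = 95*O
v = 6084 (v = 78**2 = 6084)
-46980 - ((v + 2770) + T(32, -116)) = -46980 - ((6084 + 2770) + 95*32) = -46980 - (8854 + 3040) = -46980 - 1*11894 = -46980 - 11894 = -58874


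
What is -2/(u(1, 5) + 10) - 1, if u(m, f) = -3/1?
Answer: -9/7 ≈ -1.2857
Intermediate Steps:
u(m, f) = -3 (u(m, f) = -3*1 = -3)
-2/(u(1, 5) + 10) - 1 = -2/(-3 + 10) - 1 = -2/7 - 1 = -9/7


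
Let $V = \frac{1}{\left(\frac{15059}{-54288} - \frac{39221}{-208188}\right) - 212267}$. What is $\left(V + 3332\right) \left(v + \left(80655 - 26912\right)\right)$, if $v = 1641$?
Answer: $\frac{178229635405780700000}{965807576413} \approx 1.8454 \cdot 10^{8}$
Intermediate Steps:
$V = - \frac{104649168}{22213574257499}$ ($V = \frac{1}{\left(15059 \left(- \frac{1}{54288}\right) - - \frac{39221}{208188}\right) - 212267} = \frac{1}{\left(- \frac{15059}{54288} + \frac{39221}{208188}\right) - 212267} = \frac{1}{- \frac{9313643}{104649168} - 212267} = \frac{1}{- \frac{22213574257499}{104649168}} = - \frac{104649168}{22213574257499} \approx -4.711 \cdot 10^{-6}$)
$\left(V + 3332\right) \left(v + \left(80655 - 26912\right)\right) = \left(- \frac{104649168}{22213574257499} + 3332\right) \left(1641 + \left(80655 - 26912\right)\right) = \frac{74015629321337500 \left(1641 + \left(80655 - 26912\right)\right)}{22213574257499} = \frac{74015629321337500 \left(1641 + 53743\right)}{22213574257499} = \frac{74015629321337500}{22213574257499} \cdot 55384 = \frac{178229635405780700000}{965807576413}$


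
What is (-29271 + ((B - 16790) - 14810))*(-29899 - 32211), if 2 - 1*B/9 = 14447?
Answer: 11855308360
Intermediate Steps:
B = -130005 (B = 18 - 9*14447 = 18 - 130023 = -130005)
(-29271 + ((B - 16790) - 14810))*(-29899 - 32211) = (-29271 + ((-130005 - 16790) - 14810))*(-29899 - 32211) = (-29271 + (-146795 - 14810))*(-62110) = (-29271 - 161605)*(-62110) = -190876*(-62110) = 11855308360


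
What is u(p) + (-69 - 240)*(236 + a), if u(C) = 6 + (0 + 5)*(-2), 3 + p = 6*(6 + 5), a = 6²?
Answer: -84052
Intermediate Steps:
a = 36
p = 63 (p = -3 + 6*(6 + 5) = -3 + 6*11 = -3 + 66 = 63)
u(C) = -4 (u(C) = 6 + 5*(-2) = 6 - 10 = -4)
u(p) + (-69 - 240)*(236 + a) = -4 + (-69 - 240)*(236 + 36) = -4 - 309*272 = -4 - 84048 = -84052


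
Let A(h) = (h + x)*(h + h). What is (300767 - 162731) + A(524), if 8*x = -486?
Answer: 623522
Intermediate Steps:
x = -243/4 (x = (⅛)*(-486) = -243/4 ≈ -60.750)
A(h) = 2*h*(-243/4 + h) (A(h) = (h - 243/4)*(h + h) = (-243/4 + h)*(2*h) = 2*h*(-243/4 + h))
(300767 - 162731) + A(524) = (300767 - 162731) + (½)*524*(-243 + 4*524) = 138036 + (½)*524*(-243 + 2096) = 138036 + (½)*524*1853 = 138036 + 485486 = 623522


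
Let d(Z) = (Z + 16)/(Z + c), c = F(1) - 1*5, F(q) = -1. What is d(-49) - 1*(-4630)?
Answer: 23153/5 ≈ 4630.6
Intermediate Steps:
c = -6 (c = -1 - 1*5 = -1 - 5 = -6)
d(Z) = (16 + Z)/(-6 + Z) (d(Z) = (Z + 16)/(Z - 6) = (16 + Z)/(-6 + Z))
d(-49) - 1*(-4630) = (16 - 49)/(-6 - 49) - 1*(-4630) = -33/(-55) + 4630 = -1/55*(-33) + 4630 = ⅗ + 4630 = 23153/5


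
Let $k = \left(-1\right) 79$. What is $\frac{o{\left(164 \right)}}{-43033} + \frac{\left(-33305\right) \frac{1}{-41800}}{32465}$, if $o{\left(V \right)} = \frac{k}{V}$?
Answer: $\frac{17112651483}{478858460412200} \approx 3.5736 \cdot 10^{-5}$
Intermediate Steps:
$k = -79$
$o{\left(V \right)} = - \frac{79}{V}$
$\frac{o{\left(164 \right)}}{-43033} + \frac{\left(-33305\right) \frac{1}{-41800}}{32465} = \frac{\left(-79\right) \frac{1}{164}}{-43033} + \frac{\left(-33305\right) \frac{1}{-41800}}{32465} = \left(-79\right) \frac{1}{164} \left(- \frac{1}{43033}\right) + \left(-33305\right) \left(- \frac{1}{41800}\right) \frac{1}{32465} = \left(- \frac{79}{164}\right) \left(- \frac{1}{43033}\right) + \frac{6661}{8360} \cdot \frac{1}{32465} = \frac{79}{7057412} + \frac{6661}{271407400} = \frac{17112651483}{478858460412200}$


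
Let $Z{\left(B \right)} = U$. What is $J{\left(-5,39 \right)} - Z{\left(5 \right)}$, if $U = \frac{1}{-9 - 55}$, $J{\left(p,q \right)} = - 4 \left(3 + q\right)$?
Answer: $- \frac{10751}{64} \approx -167.98$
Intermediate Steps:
$J{\left(p,q \right)} = -12 - 4 q$
$U = - \frac{1}{64}$ ($U = \frac{1}{-64} = - \frac{1}{64} \approx -0.015625$)
$Z{\left(B \right)} = - \frac{1}{64}$
$J{\left(-5,39 \right)} - Z{\left(5 \right)} = \left(-12 - 156\right) - - \frac{1}{64} = \left(-12 - 156\right) + \frac{1}{64} = -168 + \frac{1}{64} = - \frac{10751}{64}$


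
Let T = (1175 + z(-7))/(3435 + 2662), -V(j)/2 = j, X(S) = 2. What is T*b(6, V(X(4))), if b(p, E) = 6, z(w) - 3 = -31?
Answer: 6882/6097 ≈ 1.1288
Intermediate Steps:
z(w) = -28 (z(w) = 3 - 31 = -28)
V(j) = -2*j
T = 1147/6097 (T = (1175 - 28)/(3435 + 2662) = 1147/6097 ≈ 0.18813)
T*b(6, V(X(4))) = (1147/6097)*6 = 6882/6097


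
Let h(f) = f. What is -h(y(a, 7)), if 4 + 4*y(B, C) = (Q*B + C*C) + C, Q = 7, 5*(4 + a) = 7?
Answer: -169/20 ≈ -8.4500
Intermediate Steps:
a = -13/5 (a = -4 + (⅕)*7 = -4 + 7/5 = -13/5 ≈ -2.6000)
y(B, C) = -1 + C/4 + C²/4 + 7*B/4 (y(B, C) = -1 + ((7*B + C*C) + C)/4 = -1 + ((7*B + C²) + C)/4 = -1 + ((C² + 7*B) + C)/4 = -1 + (C + C² + 7*B)/4 = -1 + (C/4 + C²/4 + 7*B/4) = -1 + C/4 + C²/4 + 7*B/4)
-h(y(a, 7)) = -(-1 + (¼)*7 + (¼)*7² + (7/4)*(-13/5)) = -(-1 + 7/4 + (¼)*49 - 91/20) = -(-1 + 7/4 + 49/4 - 91/20) = -1*169/20 = -169/20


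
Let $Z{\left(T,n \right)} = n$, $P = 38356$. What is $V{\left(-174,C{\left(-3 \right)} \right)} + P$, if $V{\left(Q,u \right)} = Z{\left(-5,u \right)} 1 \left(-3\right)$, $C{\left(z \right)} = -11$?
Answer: $38389$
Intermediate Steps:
$V{\left(Q,u \right)} = - 3 u$ ($V{\left(Q,u \right)} = u 1 \left(-3\right) = u \left(-3\right) = - 3 u$)
$V{\left(-174,C{\left(-3 \right)} \right)} + P = \left(-3\right) \left(-11\right) + 38356 = 33 + 38356 = 38389$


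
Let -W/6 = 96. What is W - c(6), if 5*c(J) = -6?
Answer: -2874/5 ≈ -574.80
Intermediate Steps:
c(J) = -6/5 (c(J) = (⅕)*(-6) = -6/5)
W = -576 (W = -6*96 = -576)
W - c(6) = -576 - 1*(-6/5) = -576 + 6/5 = -2874/5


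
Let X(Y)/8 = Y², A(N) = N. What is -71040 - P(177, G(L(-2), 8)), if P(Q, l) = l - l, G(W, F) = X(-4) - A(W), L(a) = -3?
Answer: -71040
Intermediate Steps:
X(Y) = 8*Y²
G(W, F) = 128 - W (G(W, F) = 8*(-4)² - W = 8*16 - W = 128 - W)
P(Q, l) = 0
-71040 - P(177, G(L(-2), 8)) = -71040 - 1*0 = -71040 + 0 = -71040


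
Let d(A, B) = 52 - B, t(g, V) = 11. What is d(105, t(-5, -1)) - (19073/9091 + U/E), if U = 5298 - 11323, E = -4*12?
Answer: -37797691/436368 ≈ -86.619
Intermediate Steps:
E = -48
U = -6025
d(105, t(-5, -1)) - (19073/9091 + U/E) = (52 - 1*11) - (19073/9091 - 6025/(-48)) = (52 - 11) - (19073*(1/9091) - 6025*(-1/48)) = 41 - (19073/9091 + 6025/48) = 41 - 1*55688779/436368 = 41 - 55688779/436368 = -37797691/436368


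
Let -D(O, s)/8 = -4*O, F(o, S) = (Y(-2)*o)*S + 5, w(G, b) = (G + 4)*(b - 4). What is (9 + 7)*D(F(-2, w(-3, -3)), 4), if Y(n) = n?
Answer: -11776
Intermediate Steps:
w(G, b) = (-4 + b)*(4 + G) (w(G, b) = (4 + G)*(-4 + b) = (-4 + b)*(4 + G))
F(o, S) = 5 - 2*S*o (F(o, S) = (-2*o)*S + 5 = -2*S*o + 5 = 5 - 2*S*o)
D(O, s) = 32*O (D(O, s) = -(-8)*4*O = -(-32)*O = 32*O)
(9 + 7)*D(F(-2, w(-3, -3)), 4) = (9 + 7)*(32*(5 - 2*(-16 - 4*(-3) + 4*(-3) - 3*(-3))*(-2))) = 16*(32*(5 - 2*(-16 + 12 - 12 + 9)*(-2))) = 16*(32*(5 - 2*(-7)*(-2))) = 16*(32*(5 - 28)) = 16*(32*(-23)) = 16*(-736) = -11776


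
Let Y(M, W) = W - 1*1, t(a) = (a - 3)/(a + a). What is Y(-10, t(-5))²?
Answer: 1/25 ≈ 0.040000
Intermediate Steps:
t(a) = (-3 + a)/(2*a) (t(a) = (-3 + a)/((2*a)) = (-3 + a)*(1/(2*a)) = (-3 + a)/(2*a))
Y(M, W) = -1 + W (Y(M, W) = W - 1 = -1 + W)
Y(-10, t(-5))² = (-1 + (½)*(-3 - 5)/(-5))² = (-1 + (½)*(-⅕)*(-8))² = (-1 + ⅘)² = (-⅕)² = 1/25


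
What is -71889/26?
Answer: -71889/26 ≈ -2765.0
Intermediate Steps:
-71889/26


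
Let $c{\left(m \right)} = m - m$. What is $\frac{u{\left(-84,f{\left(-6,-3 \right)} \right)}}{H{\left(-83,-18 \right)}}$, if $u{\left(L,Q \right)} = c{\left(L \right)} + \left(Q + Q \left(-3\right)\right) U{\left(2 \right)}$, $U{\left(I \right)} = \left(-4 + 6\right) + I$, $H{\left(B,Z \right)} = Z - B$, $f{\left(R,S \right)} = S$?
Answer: $\frac{24}{65} \approx 0.36923$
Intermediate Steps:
$c{\left(m \right)} = 0$
$U{\left(I \right)} = 2 + I$
$u{\left(L,Q \right)} = - 8 Q$ ($u{\left(L,Q \right)} = 0 + \left(Q + Q \left(-3\right)\right) \left(2 + 2\right) = 0 + \left(Q - 3 Q\right) 4 = 0 + - 2 Q 4 = 0 - 8 Q = - 8 Q$)
$\frac{u{\left(-84,f{\left(-6,-3 \right)} \right)}}{H{\left(-83,-18 \right)}} = \frac{\left(-8\right) \left(-3\right)}{-18 - -83} = \frac{24}{-18 + 83} = \frac{24}{65}$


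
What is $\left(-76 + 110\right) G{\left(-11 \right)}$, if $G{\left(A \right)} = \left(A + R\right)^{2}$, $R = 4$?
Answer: $1666$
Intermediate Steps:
$G{\left(A \right)} = \left(4 + A\right)^{2}$ ($G{\left(A \right)} = \left(A + 4\right)^{2} = \left(4 + A\right)^{2}$)
$\left(-76 + 110\right) G{\left(-11 \right)} = \left(-76 + 110\right) \left(4 - 11\right)^{2} = 34 \left(-7\right)^{2} = 34 \cdot 49 = 1666$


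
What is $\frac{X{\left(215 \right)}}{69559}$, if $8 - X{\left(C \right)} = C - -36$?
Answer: $- \frac{243}{69559} \approx -0.0034934$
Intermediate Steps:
$X{\left(C \right)} = -28 - C$ ($X{\left(C \right)} = 8 - \left(C - -36\right) = 8 - \left(C + 36\right) = 8 - \left(36 + C\right) = -28 - C$)
$\frac{X{\left(215 \right)}}{69559} = \frac{-28 - 215}{69559} = \left(-28 - 215\right) \frac{1}{69559} = \left(-243\right) \frac{1}{69559} = - \frac{243}{69559}$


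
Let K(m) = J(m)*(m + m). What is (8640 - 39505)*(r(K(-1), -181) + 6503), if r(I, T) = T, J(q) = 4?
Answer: -195128530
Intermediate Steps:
K(m) = 8*m (K(m) = 4*(m + m) = 4*(2*m) = 8*m)
(8640 - 39505)*(r(K(-1), -181) + 6503) = (8640 - 39505)*(-181 + 6503) = -30865*6322 = -195128530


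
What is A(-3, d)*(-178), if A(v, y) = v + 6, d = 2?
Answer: -534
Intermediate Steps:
A(v, y) = 6 + v
A(-3, d)*(-178) = (6 - 3)*(-178) = 3*(-178) = -534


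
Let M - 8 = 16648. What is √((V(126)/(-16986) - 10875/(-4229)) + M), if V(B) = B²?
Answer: 43*√1291313194046085/11972299 ≈ 129.06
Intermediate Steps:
M = 16656 (M = 8 + 16648 = 16656)
√((V(126)/(-16986) - 10875/(-4229)) + M) = √((126²/(-16986) - 10875/(-4229)) + 16656) = √((15876*(-1/16986) - 10875*(-1/4229)) + 16656) = √((-2646/2831 + 10875/4229) + 16656) = √(19597191/11972299 + 16656) = √(199430209335/11972299) = 43*√1291313194046085/11972299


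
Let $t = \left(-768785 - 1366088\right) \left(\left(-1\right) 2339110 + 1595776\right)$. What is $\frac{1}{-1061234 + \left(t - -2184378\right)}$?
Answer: $\frac{1}{1586924809726} \approx 6.3015 \cdot 10^{-13}$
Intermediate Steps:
$t = 1586923686582$ ($t = - 2134873 \left(-2339110 + 1595776\right) = \left(-2134873\right) \left(-743334\right) = 1586923686582$)
$\frac{1}{-1061234 + \left(t - -2184378\right)} = \frac{1}{-1061234 + \left(1586923686582 - -2184378\right)} = \frac{1}{-1061234 + \left(1586923686582 + 2184378\right)} = \frac{1}{-1061234 + 1586925870960} = \frac{1}{1586924809726}$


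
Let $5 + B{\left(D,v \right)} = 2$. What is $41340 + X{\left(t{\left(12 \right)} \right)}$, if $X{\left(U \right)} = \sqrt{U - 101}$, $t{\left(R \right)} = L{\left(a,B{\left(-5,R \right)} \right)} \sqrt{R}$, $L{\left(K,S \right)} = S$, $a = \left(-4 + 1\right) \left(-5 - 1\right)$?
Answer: $41340 + \sqrt{-101 - 6 \sqrt{3}} \approx 41340.0 + 10.554 i$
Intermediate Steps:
$B{\left(D,v \right)} = -3$ ($B{\left(D,v \right)} = -5 + 2 = -3$)
$a = 18$ ($a = \left(-3\right) \left(-6\right) = 18$)
$t{\left(R \right)} = - 3 \sqrt{R}$
$X{\left(U \right)} = \sqrt{-101 + U}$
$41340 + X{\left(t{\left(12 \right)} \right)} = 41340 + \sqrt{-101 - 3 \sqrt{12}} = 41340 + \sqrt{-101 - 3 \cdot 2 \sqrt{3}} = 41340 + \sqrt{-101 - 6 \sqrt{3}}$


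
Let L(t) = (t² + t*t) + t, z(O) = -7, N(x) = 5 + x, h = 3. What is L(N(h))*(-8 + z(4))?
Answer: -2040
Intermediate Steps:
L(t) = t + 2*t² (L(t) = (t² + t²) + t = 2*t² + t = t + 2*t²)
L(N(h))*(-8 + z(4)) = ((5 + 3)*(1 + 2*(5 + 3)))*(-8 - 7) = (8*(1 + 2*8))*(-15) = (8*(1 + 16))*(-15) = (8*17)*(-15) = 136*(-15) = -2040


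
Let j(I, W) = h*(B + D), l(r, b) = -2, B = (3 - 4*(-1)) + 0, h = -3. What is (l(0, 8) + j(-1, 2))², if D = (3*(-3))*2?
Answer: 961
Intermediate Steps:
B = 7 (B = (3 + 4) + 0 = 7 + 0 = 7)
D = -18 (D = -9*2 = -18)
j(I, W) = 33 (j(I, W) = -3*(7 - 18) = -3*(-11) = 33)
(l(0, 8) + j(-1, 2))² = (-2 + 33)² = 31² = 961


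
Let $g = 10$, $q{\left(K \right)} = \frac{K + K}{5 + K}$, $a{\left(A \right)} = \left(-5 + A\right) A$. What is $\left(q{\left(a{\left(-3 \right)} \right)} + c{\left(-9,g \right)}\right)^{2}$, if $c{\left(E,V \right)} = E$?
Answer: $\frac{45369}{841} \approx 53.946$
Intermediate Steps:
$a{\left(A \right)} = A \left(-5 + A\right)$
$q{\left(K \right)} = \frac{2 K}{5 + K}$
$\left(q{\left(a{\left(-3 \right)} \right)} + c{\left(-9,g \right)}\right)^{2} = \left(\frac{2 \left(- 3 \left(-5 - 3\right)\right)}{5 - 3 \left(-5 - 3\right)} - 9\right)^{2} = \left(\frac{2 \left(\left(-3\right) \left(-8\right)\right)}{5 - -24} - 9\right)^{2} = \left(2 \cdot 24 \frac{1}{5 + 24} - 9\right)^{2} = \left(2 \cdot 24 \cdot \frac{1}{29} - 9\right)^{2} = \left(\frac{48}{29} - 9\right)^{2} = \left(- \frac{213}{29}\right)^{2} = \frac{45369}{841}$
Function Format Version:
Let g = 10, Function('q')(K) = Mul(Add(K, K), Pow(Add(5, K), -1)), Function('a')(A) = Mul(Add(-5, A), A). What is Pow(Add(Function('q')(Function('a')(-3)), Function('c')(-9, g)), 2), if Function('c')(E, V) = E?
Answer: Rational(45369, 841) ≈ 53.946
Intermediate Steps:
Function('a')(A) = Mul(A, Add(-5, A))
Function('q')(K) = Mul(2, K, Pow(Add(5, K), -1)) (Function('q')(K) = Mul(Mul(2, K), Pow(Add(5, K), -1)) = Mul(2, K, Pow(Add(5, K), -1)))
Pow(Add(Function('q')(Function('a')(-3)), Function('c')(-9, g)), 2) = Pow(Add(Mul(2, Mul(-3, Add(-5, -3)), Pow(Add(5, Mul(-3, Add(-5, -3))), -1)), -9), 2) = Pow(Add(Mul(2, Mul(-3, -8), Pow(Add(5, Mul(-3, -8)), -1)), -9), 2) = Pow(Add(Mul(2, 24, Pow(Add(5, 24), -1)), -9), 2) = Pow(Add(Mul(2, 24, Pow(29, -1)), -9), 2) = Pow(Add(Mul(2, 24, Rational(1, 29)), -9), 2) = Pow(Add(Rational(48, 29), -9), 2) = Pow(Rational(-213, 29), 2) = Rational(45369, 841)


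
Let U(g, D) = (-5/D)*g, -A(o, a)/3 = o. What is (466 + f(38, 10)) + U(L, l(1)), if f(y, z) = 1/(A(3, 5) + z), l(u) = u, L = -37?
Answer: 652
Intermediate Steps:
A(o, a) = -3*o
U(g, D) = -5*g/D
f(y, z) = 1/(-9 + z) (f(y, z) = 1/(-3*3 + z) = 1/(-9 + z))
(466 + f(38, 10)) + U(L, l(1)) = (466 + 1/(-9 + 10)) - 5*(-37)/1 = (466 + 1/1) - 5*(-37)*1 = (466 + 1) + 185 = 467 + 185 = 652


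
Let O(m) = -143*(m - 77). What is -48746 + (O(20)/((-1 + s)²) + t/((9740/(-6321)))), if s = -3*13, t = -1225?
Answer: -37359455663/779200 ≈ -47946.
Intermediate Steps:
s = -39
O(m) = 11011 - 143*m (O(m) = -143*(-77 + m) = 11011 - 143*m)
-48746 + (O(20)/((-1 + s)²) + t/((9740/(-6321)))) = -48746 + ((11011 - 143*20)/((-1 - 39)²) - 1225/(9740/(-6321))) = -48746 + ((11011 - 2860)/((-40)²) - 1225/(9740*(-1/6321))) = -48746 + (8151/1600 - 1225/(-9740/6321)) = -48746 + (8151*(1/1600) - 1225*(-6321/9740)) = -48746 + (8151/1600 + 1548645/1948) = -48746 + 623427537/779200 = -37359455663/779200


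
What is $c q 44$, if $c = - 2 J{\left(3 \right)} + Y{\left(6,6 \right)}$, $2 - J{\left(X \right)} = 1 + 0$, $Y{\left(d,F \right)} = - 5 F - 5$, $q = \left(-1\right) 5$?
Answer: $8140$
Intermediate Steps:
$q = -5$
$Y{\left(d,F \right)} = -5 - 5 F$
$J{\left(X \right)} = 1$ ($J{\left(X \right)} = 2 - \left(1 + 0\right) = 2 - 1 = 1$)
$c = -37$ ($c = \left(-2\right) 1 - 35 = -2 - 35 = -37$)
$c q 44 = \left(-37\right) \left(-5\right) 44 = 185 \cdot 44 = 8140$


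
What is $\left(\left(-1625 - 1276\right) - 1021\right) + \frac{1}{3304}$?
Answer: $- \frac{12958287}{3304} \approx -3922.0$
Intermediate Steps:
$\left(\left(-1625 - 1276\right) - 1021\right) + \frac{1}{3304} = \left(-2901 - 1021\right) + \frac{1}{3304} = -3922 + \frac{1}{3304} = - \frac{12958287}{3304}$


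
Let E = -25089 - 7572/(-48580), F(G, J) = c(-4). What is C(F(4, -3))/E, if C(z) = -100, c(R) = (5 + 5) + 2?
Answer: 303625/76176003 ≈ 0.0039858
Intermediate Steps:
c(R) = 12 (c(R) = 10 + 2 = 12)
F(G, J) = 12
E = -304704012/12145 (E = -25089 - 7572*(-1/48580) = -25089 + 1893/12145 = -304704012/12145 ≈ -25089.)
C(F(4, -3))/E = -100/(-304704012/12145) = -100*(-12145/304704012) = 303625/76176003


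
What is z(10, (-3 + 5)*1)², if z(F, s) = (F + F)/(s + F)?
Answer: 25/9 ≈ 2.7778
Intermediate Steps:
z(F, s) = 2*F/(F + s) (z(F, s) = (2*F)/(F + s) = 2*F/(F + s))
z(10, (-3 + 5)*1)² = (2*10/(10 + (-3 + 5)*1))² = (2*10/(10 + 2*1))² = (2*10/(10 + 2))² = (2*10/12)² = (2*10*(1/12))² = (5/3)² = 25/9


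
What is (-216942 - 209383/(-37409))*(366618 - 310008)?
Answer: -459411316195950/37409 ≈ -1.2281e+10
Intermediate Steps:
(-216942 - 209383/(-37409))*(366618 - 310008) = (-216942 - 209383*(-1/37409))*56610 = (-216942 + 209383/37409)*56610 = -8115373895/37409*56610 = -459411316195950/37409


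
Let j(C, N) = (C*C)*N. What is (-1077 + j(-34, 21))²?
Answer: 538193601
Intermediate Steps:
j(C, N) = N*C² (j(C, N) = C²*N = N*C²)
(-1077 + j(-34, 21))² = (-1077 + 21*(-34)²)² = (-1077 + 21*1156)² = (-1077 + 24276)² = 23199² = 538193601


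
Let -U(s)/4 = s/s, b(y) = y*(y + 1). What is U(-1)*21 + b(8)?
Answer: -12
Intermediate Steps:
b(y) = y*(1 + y)
U(s) = -4 (U(s) = -4*s/s = -4*1 = -4)
U(-1)*21 + b(8) = -4*21 + 8*(1 + 8) = -84 + 8*9 = -84 + 72 = -12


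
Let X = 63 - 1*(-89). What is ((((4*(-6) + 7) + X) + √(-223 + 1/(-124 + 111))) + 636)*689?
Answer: 531219 + 530*I*√377 ≈ 5.3122e+5 + 10291.0*I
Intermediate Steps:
X = 152 (X = 63 + 89 = 152)
((((4*(-6) + 7) + X) + √(-223 + 1/(-124 + 111))) + 636)*689 = ((((4*(-6) + 7) + 152) + √(-223 + 1/(-124 + 111))) + 636)*689 = ((((-24 + 7) + 152) + √(-223 + 1/(-13))) + 636)*689 = (((-17 + 152) + √(-223 - 1/13)) + 636)*689 = ((135 + √(-2900/13)) + 636)*689 = ((135 + 10*I*√377/13) + 636)*689 = (771 + 10*I*√377/13)*689 = 531219 + 530*I*√377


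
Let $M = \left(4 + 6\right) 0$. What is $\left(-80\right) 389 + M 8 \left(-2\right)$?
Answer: $-31120$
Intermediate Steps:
$M = 0$ ($M = 10 \cdot 0 = 0$)
$\left(-80\right) 389 + M 8 \left(-2\right) = \left(-80\right) 389 + 0 \cdot 8 \left(-2\right) = -31120 + 0 \left(-2\right) = -31120 + 0 = -31120$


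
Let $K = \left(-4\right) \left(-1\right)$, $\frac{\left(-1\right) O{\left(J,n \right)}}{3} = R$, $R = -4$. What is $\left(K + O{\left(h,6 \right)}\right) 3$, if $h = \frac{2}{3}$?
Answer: $48$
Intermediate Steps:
$h = \frac{2}{3}$ ($h = 2 \cdot \frac{1}{3} = \frac{2}{3} \approx 0.66667$)
$O{\left(J,n \right)} = 12$ ($O{\left(J,n \right)} = \left(-3\right) \left(-4\right) = 12$)
$K = 4$
$\left(K + O{\left(h,6 \right)}\right) 3 = \left(4 + 12\right) 3 = 16 \cdot 3 = 48$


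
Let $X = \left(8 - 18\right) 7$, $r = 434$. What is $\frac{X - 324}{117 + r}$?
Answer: $- \frac{394}{551} \approx -0.71506$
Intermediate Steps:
$X = -70$ ($X = \left(8 - 18\right) 7 = \left(-10\right) 7 = -70$)
$\frac{X - 324}{117 + r} = \frac{-70 - 324}{117 + 434} = - \frac{394}{551}$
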